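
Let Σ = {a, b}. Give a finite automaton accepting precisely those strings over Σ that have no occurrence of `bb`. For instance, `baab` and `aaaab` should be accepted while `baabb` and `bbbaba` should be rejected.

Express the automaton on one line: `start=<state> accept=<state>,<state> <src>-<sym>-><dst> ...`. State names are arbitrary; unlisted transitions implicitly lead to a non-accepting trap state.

start=S0 accept=S0,S1 S0-a->S0 S0-b->S1 S1-a->S0 S1-b->S2 S2-a->S2 S2-b->S2

This is the complement of 'contains `bb`'. Use the same substring-matching states — S0 through S2 holding how much of `bb` has just been matched — but flip the accepting set: everything except the trap S2 accepts.
3 states suffice.
        a   b  
>* S0   S0  S1 
 * S1   S0  S2 
   S2   S2  S2 
(> = start, * = accepting)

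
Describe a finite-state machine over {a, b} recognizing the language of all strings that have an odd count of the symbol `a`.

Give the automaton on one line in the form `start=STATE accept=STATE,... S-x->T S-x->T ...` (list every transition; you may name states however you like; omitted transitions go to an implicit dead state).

The only thing that matters is how many `a`s have appeared, reduced mod 2. Use one state per residue: s0 for 0, …, s1 for 1. Reading `a` moves to the next residue; anything else stays put. s1 is accepting.
        a   b  
>  s0   s1  s0 
 * s1   s0  s1 
(> = start, * = accepting)

start=s0 accept=s1 s0-a->s1 s0-b->s0 s1-a->s0 s1-b->s1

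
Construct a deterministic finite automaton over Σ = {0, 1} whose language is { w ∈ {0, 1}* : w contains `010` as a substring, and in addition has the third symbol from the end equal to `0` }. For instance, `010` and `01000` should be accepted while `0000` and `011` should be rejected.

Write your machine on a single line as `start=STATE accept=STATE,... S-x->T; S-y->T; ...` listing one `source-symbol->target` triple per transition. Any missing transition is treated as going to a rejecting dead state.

Build one automaton per condition and run them in lockstep. One (4 states) tracks whether and how much of `010` has been seen; the other (15 states) tracks the last 3 symbols read. Each combined state is a pair, one component from each; accept when both components accept. Equivalent product states are then merged.
          0    1  
>  S0     S1   S0 
   S1     S1   S2 
   S2     S3   S0 
 * S3     S4   S5 
   S4     S6   S7 
   S5     S3   S8 
 * S6     S6   S7 
 * S7     S3   S8 
 * S8     S9  S10 
   S9     S4   S5 
   S10    S9  S10 
(> = start, * = accepting)

start=S0; accept=S3,S6,S7,S8; S0-0->S1; S0-1->S0; S1-0->S1; S1-1->S2; S2-0->S3; S2-1->S0; S3-0->S4; S3-1->S5; S4-0->S6; S4-1->S7; S5-0->S3; S5-1->S8; S6-0->S6; S6-1->S7; S7-0->S3; S7-1->S8; S8-0->S9; S8-1->S10; S9-0->S4; S9-1->S5; S10-0->S9; S10-1->S10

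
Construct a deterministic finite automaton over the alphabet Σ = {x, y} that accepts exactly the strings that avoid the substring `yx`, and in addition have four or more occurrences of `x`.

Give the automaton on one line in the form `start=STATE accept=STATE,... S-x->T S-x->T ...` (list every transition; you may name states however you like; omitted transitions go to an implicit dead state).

Run two small machines in parallel and take their product. The first has 3 states tracking partial matches of the forbidden pattern `yx`; the second has 6 states tracking the count of `x`s, saturating at 5. A product state is a pair (one from each), accepting exactly when both do.
       x  y 
>  A   B  C 
   B   D  E 
   C   F  C 
   D   G  H 
   E   I  E 
   F   I  F 
   G   J  K 
   H   L  H 
   I   L  I 
 * J   M  N 
   K   O  K 
   L   O  L 
 * M   M  P 
 * N   Q  N 
   O   Q  O 
 * P   Q  P 
   Q   Q  Q 
(> = start, * = accepting)

start=A accept=J,M,N,P A-x->B A-y->C B-x->D B-y->E C-x->F C-y->C D-x->G D-y->H E-x->I E-y->E F-x->I F-y->F G-x->J G-y->K H-x->L H-y->H I-x->L I-y->I J-x->M J-y->N K-x->O K-y->K L-x->O L-y->L M-x->M M-y->P N-x->Q N-y->N O-x->Q O-y->O P-x->Q P-y->P Q-x->Q Q-y->Q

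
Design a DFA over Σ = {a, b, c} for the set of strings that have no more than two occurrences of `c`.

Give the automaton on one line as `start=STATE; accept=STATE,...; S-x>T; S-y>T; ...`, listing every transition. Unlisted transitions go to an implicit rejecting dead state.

Count `c`s, saturating at 3: states q0 through q2 mean 0 through 2 `c`s seen; q3 means more than 2. Each `c` increments (capped at q3); other symbols loop. Accept from {q0, q1, q2}.
A 4-state machine:
        a   b   c  
>* q0   q0  q0  q1 
 * q1   q1  q1  q2 
 * q2   q2  q2  q3 
   q3   q3  q3  q3 
(> = start, * = accepting)

start=q0; accept=q0,q1,q2; q0-a>q0; q0-b>q0; q0-c>q1; q1-a>q1; q1-b>q1; q1-c>q2; q2-a>q2; q2-b>q2; q2-c>q3; q3-a>q3; q3-b>q3; q3-c>q3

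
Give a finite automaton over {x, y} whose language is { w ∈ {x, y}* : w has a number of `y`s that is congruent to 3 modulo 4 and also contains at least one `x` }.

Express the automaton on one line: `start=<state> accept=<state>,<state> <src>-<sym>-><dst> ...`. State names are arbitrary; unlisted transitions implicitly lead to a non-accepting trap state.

Run two small machines in parallel and take their product. The first has 4 states tracking the count of `y`s modulo 4; the second has 3 states tracking the count of `x`s, saturating at 2. A product state is a pair (one from each), accepting exactly when both do. Minimizing collapses redundant product states.
8 states suffice.
       x  y 
>  A   B  C 
   B   B  D 
   C   D  E 
   D   D  F 
   E   F  G 
   F   F  H 
   G   H  A 
 * H   H  B 
(> = start, * = accepting)

start=A accept=H A-x->B A-y->C B-x->B B-y->D C-x->D C-y->E D-x->D D-y->F E-x->F E-y->G F-x->F F-y->H G-x->H G-y->A H-x->H H-y->B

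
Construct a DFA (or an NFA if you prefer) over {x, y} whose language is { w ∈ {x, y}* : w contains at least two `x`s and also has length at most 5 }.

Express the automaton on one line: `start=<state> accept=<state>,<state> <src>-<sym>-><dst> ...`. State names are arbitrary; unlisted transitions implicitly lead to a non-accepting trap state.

start=q0 accept=q3,q6,q7,q10,q11,q14,q15 q0-x->q1 q0-y->q2 q1-x->q3 q1-y->q4 q2-x->q4 q2-y->q5 q3-x->q6 q3-y->q7 q4-x->q7 q4-y->q8 q5-x->q8 q5-y->q9 q6-x->q10 q6-y->q10 q7-x->q10 q7-y->q11 q8-x->q11 q8-y->q12 q9-x->q12 q9-y->q13 q10-x->q14 q10-y->q14 q11-x->q14 q11-y->q15 q12-x->q15 q12-y->q16 q13-x->q16 q13-y->q17 q14-x->q18 q14-y->q18 q15-x->q18 q15-y->q19 q16-x->q19 q16-y->q20 q17-x->q20 q17-y->q21 q18-x->q18 q18-y->q18 q19-x->q18 q19-y->q19 q20-x->q19 q20-y->q20 q21-x->q20 q21-y->q21

Run two small machines in parallel and take their product. One (4 states) tracks the count of `x`s, saturating at 3; the other (7 states) tracks the input length, saturating at 6. Each combined state is a pair, one component from each; accept when both components accept.
With 22 states:
          x    y  
>  q0     q1   q2 
   q1     q3   q4 
   q2     q4   q5 
 * q3     q6   q7 
   q4     q7   q8 
   q5     q8   q9 
 * q6    q10  q10 
 * q7    q10  q11 
   q8    q11  q12 
   q9    q12  q13 
 * q10   q14  q14 
 * q11   q14  q15 
   q12   q15  q16 
   q13   q16  q17 
 * q14   q18  q18 
 * q15   q18  q19 
   q16   q19  q20 
   q17   q20  q21 
   q18   q18  q18 
   q19   q18  q19 
   q20   q19  q20 
   q21   q20  q21 
(> = start, * = accepting)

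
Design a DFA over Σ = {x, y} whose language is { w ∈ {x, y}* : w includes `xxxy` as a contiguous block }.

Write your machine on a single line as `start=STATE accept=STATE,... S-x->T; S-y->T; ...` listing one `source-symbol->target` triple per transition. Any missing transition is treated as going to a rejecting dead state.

Track how much of `xxxy` has been matched so far: state q0 is no progress, q4 is the absorbing accept state reached once `xxxy` has occurred. Intermediate states record partial matches; on a mismatch, fall back to the longest reusable overlap.
With 5 states:
        x   y  
>  q0   q1  q0 
   q1   q2  q0 
   q2   q3  q0 
   q3   q3  q4 
 * q4   q4  q4 
(> = start, * = accepting)

start=q0; accept=q4; q0-x->q1; q0-y->q0; q1-x->q2; q1-y->q0; q2-x->q3; q2-y->q0; q3-x->q3; q3-y->q4; q4-x->q4; q4-y->q4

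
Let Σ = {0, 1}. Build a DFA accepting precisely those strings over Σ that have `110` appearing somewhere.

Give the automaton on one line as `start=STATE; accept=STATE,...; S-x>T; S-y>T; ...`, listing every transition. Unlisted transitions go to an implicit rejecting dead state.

Track how much of `110` has been matched so far: state S0 is no progress, S3 is the absorbing accept state reached once `110` has occurred. Intermediate states record partial matches; on a mismatch, fall back to the longest reusable overlap.
4 states suffice.
        0   1  
>  S0   S0  S1 
   S1   S0  S2 
   S2   S3  S2 
 * S3   S3  S3 
(> = start, * = accepting)

start=S0; accept=S3; S0-0>S0; S0-1>S1; S1-0>S0; S1-1>S2; S2-0>S3; S2-1>S2; S3-0>S3; S3-1>S3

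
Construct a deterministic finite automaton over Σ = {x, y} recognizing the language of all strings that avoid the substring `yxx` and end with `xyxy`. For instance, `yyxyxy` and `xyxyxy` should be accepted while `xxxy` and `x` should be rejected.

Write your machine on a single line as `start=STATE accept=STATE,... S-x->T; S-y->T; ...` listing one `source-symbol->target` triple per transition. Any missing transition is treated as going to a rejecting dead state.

start=s0; accept=s7; s0-x->s1; s0-y->s2; s1-x->s1; s1-y->s3; s2-x->s4; s2-y->s2; s3-x->s5; s3-y->s2; s4-x->s6; s4-y->s3; s5-x->s6; s5-y->s7; s6-x->s6; s6-y->s6; s7-x->s5; s7-y->s2

Handle the two conditions separately and then intersect. The first has 4 states tracking partial matches of the forbidden pattern `yxx`; the second has 5 states tracking how much of the suffix `xyxy` has currently been matched. A product state is a pair (one from each), accepting exactly when both do. After merging equivalent states the machine shrinks.
With 8 states:
        x   y  
>  s0   s1  s2 
   s1   s1  s3 
   s2   s4  s2 
   s3   s5  s2 
   s4   s6  s3 
   s5   s6  s7 
   s6   s6  s6 
 * s7   s5  s2 
(> = start, * = accepting)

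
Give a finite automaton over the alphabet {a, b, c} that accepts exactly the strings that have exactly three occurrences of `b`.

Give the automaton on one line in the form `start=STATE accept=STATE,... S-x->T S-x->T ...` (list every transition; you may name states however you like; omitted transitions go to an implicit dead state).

start=q0 accept=q3 q0-a->q0 q0-b->q1 q0-c->q0 q1-a->q1 q1-b->q2 q1-c->q1 q2-a->q2 q2-b->q3 q2-c->q2 q3-a->q3 q3-b->q4 q3-c->q3 q4-a->q4 q4-b->q4 q4-c->q4

Only the number of `b`s matters, and only up to 4. Make a chain q0 → q1 → q2 → q3 → q4 advanced by each `b` (with q4 absorbing); every other symbol self-loops. The accepting set is {q3}.
        a   b   c  
>  q0   q0  q1  q0 
   q1   q1  q2  q1 
   q2   q2  q3  q2 
 * q3   q3  q4  q3 
   q4   q4  q4  q4 
(> = start, * = accepting)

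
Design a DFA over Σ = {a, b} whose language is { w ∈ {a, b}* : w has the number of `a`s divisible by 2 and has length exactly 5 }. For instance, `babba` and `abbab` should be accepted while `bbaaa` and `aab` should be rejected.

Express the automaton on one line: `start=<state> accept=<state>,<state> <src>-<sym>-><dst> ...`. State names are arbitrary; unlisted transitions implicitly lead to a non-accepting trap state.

Run two small machines in parallel and take their product. One (2 states) tracks the count of `a`s modulo 2; the other (7 states) tracks the input length, saturating at 6. Each combined state is a pair, one component from each; accept when both components accept. After merging equivalent states the machine shrinks.
An 11-state machine:
          a    b  
>  s0     s1   s2 
   s1     s3   s4 
   s2     s4   s3 
   s3     s5   s6 
   s4     s6   s5 
   s5     s7   s8 
   s6     s8   s7 
   s7     s9  s10 
   s8    s10   s9 
   s9     s9   s9 
 * s10    s9   s9 
(> = start, * = accepting)

start=s0 accept=s10 s0-a->s1 s0-b->s2 s1-a->s3 s1-b->s4 s2-a->s4 s2-b->s3 s3-a->s5 s3-b->s6 s4-a->s6 s4-b->s5 s5-a->s7 s5-b->s8 s6-a->s8 s6-b->s7 s7-a->s9 s7-b->s10 s8-a->s10 s8-b->s9 s9-a->s9 s9-b->s9 s10-a->s9 s10-b->s9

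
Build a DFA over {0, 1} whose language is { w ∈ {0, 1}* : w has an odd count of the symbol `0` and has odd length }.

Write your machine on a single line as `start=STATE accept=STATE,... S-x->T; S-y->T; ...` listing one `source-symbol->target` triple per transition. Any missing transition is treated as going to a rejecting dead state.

Handle the two conditions separately and then intersect. The first has 2 states tracking the count of `0`s modulo 2; the second has 2 states tracking the input length modulo 2. A product state is a pair (one from each), accepting exactly when both do.
4 states suffice.
        0   1  
>  S0   S1  S2 
 * S1   S0  S3 
   S2   S3  S0 
   S3   S2  S1 
(> = start, * = accepting)

start=S0; accept=S1; S0-0->S1; S0-1->S2; S1-0->S0; S1-1->S3; S2-0->S3; S2-1->S0; S3-0->S2; S3-1->S1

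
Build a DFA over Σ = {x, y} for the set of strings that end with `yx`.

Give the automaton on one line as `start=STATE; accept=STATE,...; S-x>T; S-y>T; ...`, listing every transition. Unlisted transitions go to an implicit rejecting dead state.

start=q0; accept=q2; q0-x>q0; q0-y>q1; q1-x>q2; q1-y>q1; q2-x>q0; q2-y>q1

Remember how much of `yx` the current input suffix matches. State q0 means no match yet; q1 means the last symbol is `y`; q2 means the last 2 symbols are `yx`. Only q2 accepts. On a mismatch, fall back to the longest proper suffix that is still a prefix of `yx`.
3 states suffice.
        x   y  
>  q0   q0  q1 
   q1   q2  q1 
 * q2   q0  q1 
(> = start, * = accepting)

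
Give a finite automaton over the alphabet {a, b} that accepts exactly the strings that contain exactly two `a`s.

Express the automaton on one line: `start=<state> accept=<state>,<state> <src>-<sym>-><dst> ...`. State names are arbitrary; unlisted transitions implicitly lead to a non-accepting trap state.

start=q0 accept=q2 q0-a->q1 q0-b->q0 q1-a->q2 q1-b->q1 q2-a->q3 q2-b->q2 q3-a->q3 q3-b->q3

Only the number of `a`s matters, and only up to 3. Make a chain q0 → q1 → q2 → q3 advanced by each `a` (with q3 absorbing); every other symbol self-loops. The accepting set is {q2}.
A 4-state machine:
        a   b  
>  q0   q1  q0 
   q1   q2  q1 
 * q2   q3  q2 
   q3   q3  q3 
(> = start, * = accepting)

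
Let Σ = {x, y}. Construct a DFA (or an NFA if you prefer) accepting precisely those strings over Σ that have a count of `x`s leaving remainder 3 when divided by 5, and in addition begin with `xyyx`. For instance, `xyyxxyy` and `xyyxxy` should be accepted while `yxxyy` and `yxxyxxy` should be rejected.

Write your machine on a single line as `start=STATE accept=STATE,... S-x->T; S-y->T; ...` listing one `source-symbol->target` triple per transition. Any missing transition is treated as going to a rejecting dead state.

Build one automaton per condition and run them in lockstep. The first has 5 states tracking the count of `x`s modulo 5; the second has 6 states tracking whether the input so far still matches the prefix `xyyx`. A product state is a pair (one from each), accepting exactly when both do.
          x    y  
>  S0     S1   S2 
   S1     S3   S4 
   S2     S5   S2 
   S3     S6   S3 
   S4     S3   S7 
   S5     S3   S5 
   S6     S8   S6 
   S7     S9   S5 
   S8     S2   S8 
   S9    S10   S9 
 * S10   S11  S10 
   S11   S12  S11 
   S12   S13  S12 
   S13    S9  S13 
(> = start, * = accepting)

start=S0; accept=S10; S0-x->S1; S0-y->S2; S1-x->S3; S1-y->S4; S2-x->S5; S2-y->S2; S3-x->S6; S3-y->S3; S4-x->S3; S4-y->S7; S5-x->S3; S5-y->S5; S6-x->S8; S6-y->S6; S7-x->S9; S7-y->S5; S8-x->S2; S8-y->S8; S9-x->S10; S9-y->S9; S10-x->S11; S10-y->S10; S11-x->S12; S11-y->S11; S12-x->S13; S12-y->S12; S13-x->S9; S13-y->S13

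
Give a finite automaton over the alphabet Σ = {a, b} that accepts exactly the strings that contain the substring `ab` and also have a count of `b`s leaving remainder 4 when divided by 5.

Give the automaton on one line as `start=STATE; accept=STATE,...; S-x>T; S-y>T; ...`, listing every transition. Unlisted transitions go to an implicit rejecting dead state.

start=s0; accept=s12; s0-a>s1; s0-b>s2; s1-a>s1; s1-b>s3; s2-a>s4; s2-b>s5; s3-a>s3; s3-b>s6; s4-a>s4; s4-b>s6; s5-a>s7; s5-b>s8; s6-a>s6; s6-b>s9; s7-a>s7; s7-b>s9; s8-a>s10; s8-b>s11; s9-a>s9; s9-b>s12; s10-a>s10; s10-b>s12; s11-a>s13; s11-b>s0; s12-a>s12; s12-b>s14; s13-a>s13; s13-b>s14; s14-a>s14; s14-b>s3

Handle the two conditions separately and then intersect. The first has 3 states tracking whether and how much of `ab` has been seen; the second has 5 states tracking the count of `b`s modulo 5. A product state is a pair (one from each), accepting exactly when both do.
          a    b  
>  s0     s1   s2 
   s1     s1   s3 
   s2     s4   s5 
   s3     s3   s6 
   s4     s4   s6 
   s5     s7   s8 
   s6     s6   s9 
   s7     s7   s9 
   s8    s10  s11 
   s9     s9  s12 
   s10   s10  s12 
   s11   s13   s0 
 * s12   s12  s14 
   s13   s13  s14 
   s14   s14   s3 
(> = start, * = accepting)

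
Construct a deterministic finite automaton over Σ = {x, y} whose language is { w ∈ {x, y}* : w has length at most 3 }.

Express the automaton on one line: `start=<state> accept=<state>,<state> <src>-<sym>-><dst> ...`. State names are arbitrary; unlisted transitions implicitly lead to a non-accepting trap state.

start=s0 accept=s0,s1,s2,s3 s0-x->s1 s0-y->s1 s1-x->s2 s1-y->s2 s2-x->s3 s2-y->s3 s3-x->s4 s3-y->s4 s4-x->s4 s4-y->s4

We only need to distinguish lengths 0, 1, …, 3, and '>3'. Chain s0 → s1 → s2 → s3 → s4 on every symbol, with s4 looping. Accepting states: {s0, s1, s2, s3}.
5 states suffice.
        x   y  
>* s0   s1  s1 
 * s1   s2  s2 
 * s2   s3  s3 
 * s3   s4  s4 
   s4   s4  s4 
(> = start, * = accepting)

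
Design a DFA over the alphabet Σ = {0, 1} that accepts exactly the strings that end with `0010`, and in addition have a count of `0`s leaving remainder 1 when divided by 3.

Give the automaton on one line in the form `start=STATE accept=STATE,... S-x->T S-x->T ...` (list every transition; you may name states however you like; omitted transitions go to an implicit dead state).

start=q0 accept=q6 q0-0->q1 q0-1->q0 q1-0->q2 q1-1->q1 q2-0->q3 q2-1->q4 q3-0->q1 q3-1->q5 q4-0->q0 q4-1->q4 q5-0->q6 q5-1->q0 q6-0->q2 q6-1->q1

Handle the two conditions separately and then intersect. The first has 5 states tracking how much of the suffix `0010` has currently been matched; the second has 3 states tracking the count of `0`s modulo 3. A product state is a pair (one from each), accepting exactly when both do. Equivalent product states are then merged.
7 states suffice.
        0   1  
>  q0   q1  q0 
   q1   q2  q1 
   q2   q3  q4 
   q3   q1  q5 
   q4   q0  q4 
   q5   q6  q0 
 * q6   q2  q1 
(> = start, * = accepting)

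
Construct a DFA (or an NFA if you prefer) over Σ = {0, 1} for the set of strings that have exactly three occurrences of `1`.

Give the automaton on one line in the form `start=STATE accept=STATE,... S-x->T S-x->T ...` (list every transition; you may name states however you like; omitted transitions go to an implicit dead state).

Only the number of `1`s matters, and only up to 4. Make a chain q0 → q1 → q2 → q3 → q4 advanced by each `1` (with q4 absorbing); every other symbol self-loops. The accepting set is {q3}.
5 states suffice.
        0   1  
>  q0   q0  q1 
   q1   q1  q2 
   q2   q2  q3 
 * q3   q3  q4 
   q4   q4  q4 
(> = start, * = accepting)

start=q0 accept=q3 q0-0->q0 q0-1->q1 q1-0->q1 q1-1->q2 q2-0->q2 q2-1->q3 q3-0->q3 q3-1->q4 q4-0->q4 q4-1->q4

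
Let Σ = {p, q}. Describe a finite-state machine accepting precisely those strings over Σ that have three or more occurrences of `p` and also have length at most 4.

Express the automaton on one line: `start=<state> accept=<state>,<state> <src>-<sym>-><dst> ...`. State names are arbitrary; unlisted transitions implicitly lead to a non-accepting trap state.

Run two small machines in parallel and take their product. One (5 states) tracks the count of `p`s, saturating at 4; the other (6 states) tracks the input length, saturating at 5. Each combined state is a pair, one component from each; accept when both components accept.
20 states suffice.
       p  q 
>  A   B  C 
   B   D  E 
   C   E  F 
   D   G  H 
   E   H  I 
   F   I  J 
 * G   K  L 
   H   L  M 
   I   M  N 
   J   N  O 
 * K   P  P 
 * L   P  Q 
   M   Q  R 
   N   R  S 
   O   S  T 
   P   P  P 
   Q   P  Q 
   R   Q  R 
   S   R  S 
   T   S  T 
(> = start, * = accepting)

start=A accept=G,K,L A-p->B A-q->C B-p->D B-q->E C-p->E C-q->F D-p->G D-q->H E-p->H E-q->I F-p->I F-q->J G-p->K G-q->L H-p->L H-q->M I-p->M I-q->N J-p->N J-q->O K-p->P K-q->P L-p->P L-q->Q M-p->Q M-q->R N-p->R N-q->S O-p->S O-q->T P-p->P P-q->P Q-p->P Q-q->Q R-p->Q R-q->R S-p->R S-q->S T-p->S T-q->T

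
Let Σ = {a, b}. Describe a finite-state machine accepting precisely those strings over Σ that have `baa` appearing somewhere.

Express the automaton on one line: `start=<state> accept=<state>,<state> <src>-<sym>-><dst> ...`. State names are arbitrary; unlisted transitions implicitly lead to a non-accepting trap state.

States q0..q2 record the length of the longest prefix of `baa` that matches the current input suffix. Reaching q3 means `baa` has been seen, and we stay there forever. Accept from q3.
A 4-state machine:
        a   b  
>  q0   q0  q1 
   q1   q2  q1 
   q2   q3  q1 
 * q3   q3  q3 
(> = start, * = accepting)

start=q0 accept=q3 q0-a->q0 q0-b->q1 q1-a->q2 q1-b->q1 q2-a->q3 q2-b->q1 q3-a->q3 q3-b->q3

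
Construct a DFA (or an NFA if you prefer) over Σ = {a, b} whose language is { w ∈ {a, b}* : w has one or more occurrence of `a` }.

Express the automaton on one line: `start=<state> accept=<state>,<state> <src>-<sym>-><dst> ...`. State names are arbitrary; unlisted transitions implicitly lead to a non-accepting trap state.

start=s0 accept=s1,s2 s0-a->s1 s0-b->s0 s1-a->s2 s1-b->s1 s2-a->s2 s2-b->s2

Count `a`s, saturating at 2: state s0 means no `a` yet, s1 means one `a` seen, s2 means more than one. Each `a` increments (capped at s2); other symbols loop. Accept from {s1, s2}.
A 3-state machine:
        a   b  
>  s0   s1  s0 
 * s1   s2  s1 
 * s2   s2  s2 
(> = start, * = accepting)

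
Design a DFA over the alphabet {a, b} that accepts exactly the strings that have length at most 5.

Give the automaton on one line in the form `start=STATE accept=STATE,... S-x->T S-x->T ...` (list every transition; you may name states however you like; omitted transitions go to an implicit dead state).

We only need to distinguish lengths 0, 1, …, 5, and '>5'. Chain s0 → s1 → s2 → s3 → s4 → s5 → s6 on every symbol, with s6 looping. Accepting states: {s0, s1, s2, s3, s4, s5}.
A 7-state machine:
        a   b  
>* s0   s1  s1 
 * s1   s2  s2 
 * s2   s3  s3 
 * s3   s4  s4 
 * s4   s5  s5 
 * s5   s6  s6 
   s6   s6  s6 
(> = start, * = accepting)

start=s0 accept=s0,s1,s2,s3,s4,s5 s0-a->s1 s0-b->s1 s1-a->s2 s1-b->s2 s2-a->s3 s2-b->s3 s3-a->s4 s3-b->s4 s4-a->s5 s4-b->s5 s5-a->s6 s5-b->s6 s6-a->s6 s6-b->s6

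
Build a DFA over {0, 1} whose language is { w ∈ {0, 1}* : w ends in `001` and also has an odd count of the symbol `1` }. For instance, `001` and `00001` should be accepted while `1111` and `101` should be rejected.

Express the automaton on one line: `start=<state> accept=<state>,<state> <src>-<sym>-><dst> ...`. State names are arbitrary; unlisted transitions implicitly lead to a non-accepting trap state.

start=q0 accept=q5 q0-0->q1 q0-1->q2 q1-0->q3 q1-1->q2 q2-0->q4 q2-1->q0 q3-0->q3 q3-1->q5 q4-0->q6 q4-1->q0 q5-0->q4 q5-1->q0 q6-0->q6 q6-1->q7 q7-0->q1 q7-1->q2

Build one automaton per condition and run them in lockstep. The first has 4 states tracking how much of the suffix `001` has currently been matched; the second has 2 states tracking the count of `1`s modulo 2. A product state is a pair (one from each), accepting exactly when both do.
8 states suffice.
        0   1  
>  q0   q1  q2 
   q1   q3  q2 
   q2   q4  q0 
   q3   q3  q5 
   q4   q6  q0 
 * q5   q4  q0 
   q6   q6  q7 
   q7   q1  q2 
(> = start, * = accepting)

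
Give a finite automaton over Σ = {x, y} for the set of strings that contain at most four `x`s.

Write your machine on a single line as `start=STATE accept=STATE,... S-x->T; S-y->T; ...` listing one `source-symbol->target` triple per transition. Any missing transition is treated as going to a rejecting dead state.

start=q0; accept=q0,q1,q2,q3,q4; q0-x->q1; q0-y->q0; q1-x->q2; q1-y->q1; q2-x->q3; q2-y->q2; q3-x->q4; q3-y->q3; q4-x->q5; q4-y->q4; q5-x->q5; q5-y->q5

Only the number of `x`s matters, and only up to 5. Make a chain q0 → q1 → q2 → q3 → q4 → q5 advanced by each `x` (with q5 absorbing); every other symbol self-loops. The accepting set is {q0, q1, q2, q3, q4}.
        x   y  
>* q0   q1  q0 
 * q1   q2  q1 
 * q2   q3  q2 
 * q3   q4  q3 
 * q4   q5  q4 
   q5   q5  q5 
(> = start, * = accepting)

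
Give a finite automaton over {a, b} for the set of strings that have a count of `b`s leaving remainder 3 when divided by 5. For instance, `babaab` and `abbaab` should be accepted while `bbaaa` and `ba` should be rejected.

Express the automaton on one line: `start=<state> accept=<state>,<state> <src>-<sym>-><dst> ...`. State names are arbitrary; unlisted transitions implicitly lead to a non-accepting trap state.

start=q0 accept=q3 q0-a->q0 q0-b->q1 q1-a->q1 q1-b->q2 q2-a->q2 q2-b->q3 q3-a->q3 q3-b->q4 q4-a->q4 q4-b->q0

Keep the running count of `b`s modulo 5: each `b` advances along the cycle q0 → q1 → q2 → q3 → q4 → q0 while other symbols loop. Accept at q3.
5 states suffice.
        a   b  
>  q0   q0  q1 
   q1   q1  q2 
   q2   q2  q3 
 * q3   q3  q4 
   q4   q4  q0 
(> = start, * = accepting)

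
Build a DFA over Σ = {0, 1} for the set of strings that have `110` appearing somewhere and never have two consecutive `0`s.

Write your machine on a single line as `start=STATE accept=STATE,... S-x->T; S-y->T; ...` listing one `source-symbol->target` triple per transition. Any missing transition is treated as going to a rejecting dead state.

start=s0; accept=s5,s6; s0-0->s1; s0-1->s2; s1-0->s3; s1-1->s2; s2-0->s1; s2-1->s4; s3-0->s3; s3-1->s3; s4-0->s5; s4-1->s4; s5-0->s3; s5-1->s6; s6-0->s5; s6-1->s6

Run two small machines in parallel and take their product. One (4 states) tracks whether and how much of `110` has been seen; the other (3 states) tracks partial matches of the forbidden pattern `00`. Each combined state is a pair, one component from each; accept when both components accept. Equivalent product states are then merged.
7 states suffice.
        0   1  
>  s0   s1  s2 
   s1   s3  s2 
   s2   s1  s4 
   s3   s3  s3 
   s4   s5  s4 
 * s5   s3  s6 
 * s6   s5  s6 
(> = start, * = accepting)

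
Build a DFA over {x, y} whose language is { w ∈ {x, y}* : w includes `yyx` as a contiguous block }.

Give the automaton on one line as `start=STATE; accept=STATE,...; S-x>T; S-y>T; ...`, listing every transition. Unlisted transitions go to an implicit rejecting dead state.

Track how much of `yyx` has been matched so far: state S0 is no progress, S3 is the absorbing accept state reached once `yyx` has occurred. Intermediate states record partial matches; on a mismatch, fall back to the longest reusable overlap.
A 4-state machine:
        x   y  
>  S0   S0  S1 
   S1   S0  S2 
   S2   S3  S2 
 * S3   S3  S3 
(> = start, * = accepting)

start=S0; accept=S3; S0-x>S0; S0-y>S1; S1-x>S0; S1-y>S2; S2-x>S3; S2-y>S2; S3-x>S3; S3-y>S3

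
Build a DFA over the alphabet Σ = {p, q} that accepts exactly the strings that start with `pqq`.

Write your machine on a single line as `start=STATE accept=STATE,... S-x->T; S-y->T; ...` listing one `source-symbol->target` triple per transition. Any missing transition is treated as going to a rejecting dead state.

start=s0; accept=s3; s0-p->s1; s0-q->s4; s1-p->s4; s1-q->s2; s2-p->s4; s2-q->s3; s3-p->s3; s3-q->s3; s4-p->s4; s4-q->s4

Walk along `pqq` while the input agrees: from s0 take `p` to s1, and so on. Any deviation drops to the rejecting sink s4. Once s3 is reached the prefix is confirmed and every continuation is accepted.
With 5 states:
        p   q  
>  s0   s1  s4 
   s1   s4  s2 
   s2   s4  s3 
 * s3   s3  s3 
   s4   s4  s4 
(> = start, * = accepting)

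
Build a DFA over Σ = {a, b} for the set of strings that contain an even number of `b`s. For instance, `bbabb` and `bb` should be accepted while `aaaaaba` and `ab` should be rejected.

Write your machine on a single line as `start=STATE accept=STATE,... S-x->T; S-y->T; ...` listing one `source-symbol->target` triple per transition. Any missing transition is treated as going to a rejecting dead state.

start=S0; accept=S0; S0-a->S0; S0-b->S1; S1-a->S1; S1-b->S0

The only thing that matters is how many `b`s have appeared, reduced mod 2. Use one state per residue: S0 for 0, …, S1 for 1. Reading `b` moves to the next residue; anything else stays put. S0 is accepting.
        a   b  
>* S0   S0  S1 
   S1   S1  S0 
(> = start, * = accepting)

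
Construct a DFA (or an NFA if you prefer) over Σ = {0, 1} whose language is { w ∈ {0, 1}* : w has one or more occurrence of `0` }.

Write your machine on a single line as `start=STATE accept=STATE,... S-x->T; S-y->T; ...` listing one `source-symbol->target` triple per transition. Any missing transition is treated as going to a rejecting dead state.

start=q0; accept=q1,q2; q0-0->q1; q0-1->q0; q1-0->q2; q1-1->q1; q2-0->q2; q2-1->q2

Only the number of `0`s matters, and only up to 2. Make a chain q0 → q1 → q2 advanced by each `0` (with q2 absorbing); every other symbol self-loops. The accepting set is {q1, q2}.
With 3 states:
        0   1  
>  q0   q1  q0 
 * q1   q2  q1 
 * q2   q2  q2 
(> = start, * = accepting)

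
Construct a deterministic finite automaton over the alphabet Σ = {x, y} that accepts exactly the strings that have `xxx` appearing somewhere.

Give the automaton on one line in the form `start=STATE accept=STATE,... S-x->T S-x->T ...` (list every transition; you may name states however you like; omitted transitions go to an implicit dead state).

States q0..q2 record the length of the longest prefix of `xxx` that matches the current input suffix. Reaching q3 means `xxx` has been seen, and we stay there forever. Accept from q3.
With 4 states:
        x   y  
>  q0   q1  q0 
   q1   q2  q0 
   q2   q3  q0 
 * q3   q3  q3 
(> = start, * = accepting)

start=q0 accept=q3 q0-x->q1 q0-y->q0 q1-x->q2 q1-y->q0 q2-x->q3 q2-y->q0 q3-x->q3 q3-y->q3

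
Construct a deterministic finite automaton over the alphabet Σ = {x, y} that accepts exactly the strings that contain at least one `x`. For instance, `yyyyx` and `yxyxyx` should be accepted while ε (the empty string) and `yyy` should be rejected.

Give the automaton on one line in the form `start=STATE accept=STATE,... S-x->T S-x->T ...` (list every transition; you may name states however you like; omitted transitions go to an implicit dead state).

start=A accept=B,C A-x->B A-y->A B-x->C B-y->B C-x->C C-y->C

Count `x`s, saturating at 2: state A means no `x` yet, B means one `x` seen, C means more than one. Each `x` increments (capped at C); other symbols loop. Accept from {B, C}.
With 3 states:
       x  y 
>  A   B  A 
 * B   C  B 
 * C   C  C 
(> = start, * = accepting)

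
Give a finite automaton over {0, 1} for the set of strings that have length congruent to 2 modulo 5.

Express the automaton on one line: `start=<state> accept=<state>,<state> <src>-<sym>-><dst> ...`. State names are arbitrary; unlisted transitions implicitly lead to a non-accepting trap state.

start=S0 accept=S2 S0-0->S1 S0-1->S1 S1-0->S2 S1-1->S2 S2-0->S3 S2-1->S3 S3-0->S4 S3-1->S4 S4-0->S0 S4-1->S0

Count input length modulo 5: every symbol advances one step around the cycle S0 → S1 → S2 → S3 → S4 → S0. Accept at S2.
A 5-state machine:
        0   1  
>  S0   S1  S1 
   S1   S2  S2 
 * S2   S3  S3 
   S3   S4  S4 
   S4   S0  S0 
(> = start, * = accepting)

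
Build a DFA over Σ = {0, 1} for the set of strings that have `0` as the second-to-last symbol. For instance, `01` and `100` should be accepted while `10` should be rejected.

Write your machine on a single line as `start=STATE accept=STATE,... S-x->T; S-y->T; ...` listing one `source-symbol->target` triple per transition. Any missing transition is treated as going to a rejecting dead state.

A DFA must remember the last 2 symbols (since which symbol is second-to-last isn't known until the input ends). Use one state per possible window of the last ≤2 symbols; accept from those whose window starts with `0`.
7 states suffice.
       0  1 
>  A   B  C 
   B   D  E 
   C   F  G 
 * D   D  E 
 * E   F  G 
   F   D  E 
   G   F  G 
(> = start, * = accepting)

start=A; accept=D,E; A-0->B; A-1->C; B-0->D; B-1->E; C-0->F; C-1->G; D-0->D; D-1->E; E-0->F; E-1->G; F-0->D; F-1->E; G-0->F; G-1->G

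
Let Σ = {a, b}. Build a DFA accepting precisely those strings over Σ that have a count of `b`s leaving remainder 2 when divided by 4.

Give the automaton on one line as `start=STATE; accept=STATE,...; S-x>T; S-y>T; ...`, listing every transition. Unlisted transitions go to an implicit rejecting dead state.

start=s0; accept=s2; s0-a>s0; s0-b>s1; s1-a>s1; s1-b>s2; s2-a>s2; s2-b>s3; s3-a>s3; s3-b>s0

Keep the running count of `b`s modulo 4: each `b` advances along the cycle s0 → s1 → s2 → s3 → s0 while other symbols loop. Accept at s2.
With 4 states:
        a   b  
>  s0   s0  s1 
   s1   s1  s2 
 * s2   s2  s3 
   s3   s3  s0 
(> = start, * = accepting)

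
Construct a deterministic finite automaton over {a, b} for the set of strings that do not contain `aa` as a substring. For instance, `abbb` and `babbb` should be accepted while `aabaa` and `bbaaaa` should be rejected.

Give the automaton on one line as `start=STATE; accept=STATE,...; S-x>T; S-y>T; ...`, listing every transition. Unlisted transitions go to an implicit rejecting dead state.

start=s0; accept=s0,s1; s0-a>s1; s0-b>s0; s1-a>s2; s1-b>s0; s2-a>s2; s2-b>s2

This is the complement of 'contains `aa`'. Use the same substring-matching states — s0 through s2 holding how much of `aa` has just been matched — but flip the accepting set: everything except the trap s2 accepts.
3 states suffice.
        a   b  
>* s0   s1  s0 
 * s1   s2  s0 
   s2   s2  s2 
(> = start, * = accepting)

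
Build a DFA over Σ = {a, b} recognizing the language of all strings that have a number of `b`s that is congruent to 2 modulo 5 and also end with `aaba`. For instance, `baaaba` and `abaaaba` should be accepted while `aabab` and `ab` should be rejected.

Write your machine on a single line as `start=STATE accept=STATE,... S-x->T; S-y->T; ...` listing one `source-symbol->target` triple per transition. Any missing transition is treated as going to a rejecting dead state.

Build one automaton per condition and run them in lockstep. The first has 5 states tracking the count of `b`s modulo 5; the second has 5 states tracking how much of the suffix `aaba` has currently been matched. A product state is a pair (one from each), accepting exactly when both do. Minimizing collapses redundant product states.
9 states suffice.
        a   b  
>  S0   S0  S1 
   S1   S2  S3 
   S2   S4  S3 
   S3   S3  S5 
   S4   S4  S6 
   S5   S5  S7 
   S6   S8  S5 
   S7   S7  S0 
 * S8   S3  S5 
(> = start, * = accepting)

start=S0; accept=S8; S0-a->S0; S0-b->S1; S1-a->S2; S1-b->S3; S2-a->S4; S2-b->S3; S3-a->S3; S3-b->S5; S4-a->S4; S4-b->S6; S5-a->S5; S5-b->S7; S6-a->S8; S6-b->S5; S7-a->S7; S7-b->S0; S8-a->S3; S8-b->S5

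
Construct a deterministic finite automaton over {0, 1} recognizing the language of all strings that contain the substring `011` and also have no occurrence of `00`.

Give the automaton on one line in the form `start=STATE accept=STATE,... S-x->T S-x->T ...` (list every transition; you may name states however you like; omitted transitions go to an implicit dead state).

Run two small machines in parallel and take their product. The first has 4 states tracking whether and how much of `011` has been seen; the second has 3 states tracking partial matches of the forbidden pattern `00`. A product state is a pair (one from each), accepting exactly when both do.
        0   1  
>  s0   s1  s0 
   s1   s2  s3 
   s2   s2  s4 
   s3   s1  s5 
   s4   s2  s6 
 * s5   s7  s5 
   s6   s6  s6 
 * s7   s6  s5 
(> = start, * = accepting)

start=s0 accept=s5,s7 s0-0->s1 s0-1->s0 s1-0->s2 s1-1->s3 s2-0->s2 s2-1->s4 s3-0->s1 s3-1->s5 s4-0->s2 s4-1->s6 s5-0->s7 s5-1->s5 s6-0->s6 s6-1->s6 s7-0->s6 s7-1->s5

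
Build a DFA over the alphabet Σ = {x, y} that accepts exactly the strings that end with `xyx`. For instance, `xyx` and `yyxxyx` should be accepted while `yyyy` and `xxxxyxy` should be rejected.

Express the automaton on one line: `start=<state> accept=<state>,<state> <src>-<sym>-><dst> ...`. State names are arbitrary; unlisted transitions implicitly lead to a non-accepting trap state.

Remember how much of `xyx` the current input suffix matches. State s0 means no match yet; s1 means the last symbol is `x`; s2 means the last 2 symbols are `xy`; s3 means the last 3 symbols are `xyx`. Only s3 accepts. On a mismatch, fall back to the longest proper suffix that is still a prefix of `xyx`.
With 4 states:
        x   y  
>  s0   s1  s0 
   s1   s1  s2 
   s2   s3  s0 
 * s3   s1  s2 
(> = start, * = accepting)

start=s0 accept=s3 s0-x->s1 s0-y->s0 s1-x->s1 s1-y->s2 s2-x->s3 s2-y->s0 s3-x->s1 s3-y->s2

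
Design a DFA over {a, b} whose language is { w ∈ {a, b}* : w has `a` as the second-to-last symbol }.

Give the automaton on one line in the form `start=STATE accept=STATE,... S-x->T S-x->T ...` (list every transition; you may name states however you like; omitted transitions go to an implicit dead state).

Because acceptance depends on a position counted from the end, the machine has to buffer the most recent 2 symbols. Make each state the string of the last up-to-2 symbols read; on input `x` shift the window left and append `x`. Accept when the buffered window has length 2 and begins with `a`.
A 7-state machine:
        a   b  
>  s0   s1  s2 
   s1   s3  s4 
   s2   s5  s6 
 * s3   s3  s4 
 * s4   s5  s6 
   s5   s3  s4 
   s6   s5  s6 
(> = start, * = accepting)

start=s0 accept=s3,s4 s0-a->s1 s0-b->s2 s1-a->s3 s1-b->s4 s2-a->s5 s2-b->s6 s3-a->s3 s3-b->s4 s4-a->s5 s4-b->s6 s5-a->s3 s5-b->s4 s6-a->s5 s6-b->s6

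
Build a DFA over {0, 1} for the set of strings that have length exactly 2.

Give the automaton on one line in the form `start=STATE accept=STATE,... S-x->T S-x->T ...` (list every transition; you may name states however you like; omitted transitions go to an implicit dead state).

We only need to distinguish lengths 0, 1, …, 2, and '>2'. Chain S0 → S1 → S2 → S3 on every symbol, with S3 looping. Accepting states: {S2}.
4 states suffice.
        0   1  
>  S0   S1  S1 
   S1   S2  S2 
 * S2   S3  S3 
   S3   S3  S3 
(> = start, * = accepting)

start=S0 accept=S2 S0-0->S1 S0-1->S1 S1-0->S2 S1-1->S2 S2-0->S3 S2-1->S3 S3-0->S3 S3-1->S3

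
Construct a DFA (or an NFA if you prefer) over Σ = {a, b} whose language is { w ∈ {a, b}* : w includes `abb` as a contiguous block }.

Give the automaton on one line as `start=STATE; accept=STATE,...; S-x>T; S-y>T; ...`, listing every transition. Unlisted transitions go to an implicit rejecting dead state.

States q0..q2 record the length of the longest prefix of `abb` that matches the current input suffix. Reaching q3 means `abb` has been seen, and we stay there forever. Accept from q3.
        a   b  
>  q0   q1  q0 
   q1   q1  q2 
   q2   q1  q3 
 * q3   q3  q3 
(> = start, * = accepting)

start=q0; accept=q3; q0-a>q1; q0-b>q0; q1-a>q1; q1-b>q2; q2-a>q1; q2-b>q3; q3-a>q3; q3-b>q3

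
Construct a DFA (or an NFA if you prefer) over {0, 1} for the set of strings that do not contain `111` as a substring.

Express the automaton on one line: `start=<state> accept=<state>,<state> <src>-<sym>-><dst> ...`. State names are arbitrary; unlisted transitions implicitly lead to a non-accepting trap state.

Track partial matches of the forbidden pattern `111`. State D is a dead state reached once `111` has occurred; every other state accepts. A means no part of `111` is currently matched.
       0  1 
>* A   A  B 
 * B   A  C 
 * C   A  D 
   D   D  D 
(> = start, * = accepting)

start=A accept=A,B,C A-0->A A-1->B B-0->A B-1->C C-0->A C-1->D D-0->D D-1->D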